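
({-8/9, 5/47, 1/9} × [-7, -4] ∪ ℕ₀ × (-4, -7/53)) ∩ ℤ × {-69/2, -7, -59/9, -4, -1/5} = ℕ₀ × {-1/5}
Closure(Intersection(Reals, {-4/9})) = {-4/9}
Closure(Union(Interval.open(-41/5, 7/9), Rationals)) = Union(Interval(-oo, oo), Rationals)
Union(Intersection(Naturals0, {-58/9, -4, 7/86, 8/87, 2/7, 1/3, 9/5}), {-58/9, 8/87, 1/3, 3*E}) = {-58/9, 8/87, 1/3, 3*E}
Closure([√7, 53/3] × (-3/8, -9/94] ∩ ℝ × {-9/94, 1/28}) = [√7, 53/3] × {-9/94}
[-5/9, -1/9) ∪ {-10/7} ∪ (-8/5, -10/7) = (-8/5, -10/7] ∪ [-5/9, -1/9)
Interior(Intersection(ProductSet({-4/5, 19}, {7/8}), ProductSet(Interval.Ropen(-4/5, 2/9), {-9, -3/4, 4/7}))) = EmptySet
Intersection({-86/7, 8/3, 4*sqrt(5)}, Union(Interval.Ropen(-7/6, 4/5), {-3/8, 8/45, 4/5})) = EmptySet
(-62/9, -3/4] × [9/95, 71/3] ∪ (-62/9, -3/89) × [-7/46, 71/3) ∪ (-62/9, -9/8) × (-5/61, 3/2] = ((-62/9, -3/4] × [9/95, 71/3]) ∪ ((-62/9, -3/89) × [-7/46, 71/3))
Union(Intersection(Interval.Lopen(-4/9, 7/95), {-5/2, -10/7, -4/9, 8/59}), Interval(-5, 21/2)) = Interval(-5, 21/2)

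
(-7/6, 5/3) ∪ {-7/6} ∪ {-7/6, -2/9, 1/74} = [-7/6, 5/3)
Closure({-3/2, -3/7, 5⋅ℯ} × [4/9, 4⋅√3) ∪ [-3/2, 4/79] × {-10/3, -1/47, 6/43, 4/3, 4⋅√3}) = ({-3/2, -3/7, 5⋅ℯ} × [4/9, 4⋅√3]) ∪ ([-3/2, 4/79] × {-10/3, -1/47, 6/43, 4/3, 4⋅√3})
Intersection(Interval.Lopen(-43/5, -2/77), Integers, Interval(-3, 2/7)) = Range(-3, 0, 1)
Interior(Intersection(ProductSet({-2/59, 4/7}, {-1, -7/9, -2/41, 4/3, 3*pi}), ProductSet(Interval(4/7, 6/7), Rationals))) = EmptySet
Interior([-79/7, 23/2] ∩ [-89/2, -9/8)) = (-79/7, -9/8)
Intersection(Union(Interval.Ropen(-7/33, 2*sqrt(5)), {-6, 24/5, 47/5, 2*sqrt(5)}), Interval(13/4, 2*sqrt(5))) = Interval(13/4, 2*sqrt(5))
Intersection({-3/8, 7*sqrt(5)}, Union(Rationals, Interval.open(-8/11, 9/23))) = {-3/8}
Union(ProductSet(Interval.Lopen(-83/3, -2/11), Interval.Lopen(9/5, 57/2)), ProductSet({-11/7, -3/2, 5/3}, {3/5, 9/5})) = Union(ProductSet({-11/7, -3/2, 5/3}, {3/5, 9/5}), ProductSet(Interval.Lopen(-83/3, -2/11), Interval.Lopen(9/5, 57/2)))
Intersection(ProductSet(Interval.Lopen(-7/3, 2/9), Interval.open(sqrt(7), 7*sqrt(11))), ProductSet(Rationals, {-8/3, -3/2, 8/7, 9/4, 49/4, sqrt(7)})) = ProductSet(Intersection(Interval.Lopen(-7/3, 2/9), Rationals), {49/4})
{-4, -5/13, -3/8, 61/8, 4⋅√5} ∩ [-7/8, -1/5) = {-5/13, -3/8}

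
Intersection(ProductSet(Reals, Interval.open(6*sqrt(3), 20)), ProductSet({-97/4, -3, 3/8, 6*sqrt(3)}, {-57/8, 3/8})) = EmptySet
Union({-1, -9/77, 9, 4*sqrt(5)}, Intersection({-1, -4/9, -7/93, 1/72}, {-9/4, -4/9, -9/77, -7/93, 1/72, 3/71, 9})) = {-1, -4/9, -9/77, -7/93, 1/72, 9, 4*sqrt(5)}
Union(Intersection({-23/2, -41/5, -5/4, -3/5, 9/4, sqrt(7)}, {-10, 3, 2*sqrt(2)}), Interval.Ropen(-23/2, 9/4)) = Interval.Ropen(-23/2, 9/4)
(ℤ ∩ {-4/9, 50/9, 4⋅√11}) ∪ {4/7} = {4/7}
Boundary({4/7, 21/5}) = {4/7, 21/5}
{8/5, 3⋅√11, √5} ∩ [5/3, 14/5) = {√5}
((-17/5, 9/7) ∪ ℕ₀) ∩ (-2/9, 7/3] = (-2/9, 9/7) ∪ {0, 1, 2}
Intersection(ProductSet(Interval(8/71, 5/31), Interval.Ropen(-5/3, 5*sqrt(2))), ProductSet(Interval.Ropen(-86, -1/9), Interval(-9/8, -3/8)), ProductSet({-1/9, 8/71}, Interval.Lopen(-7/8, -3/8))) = EmptySet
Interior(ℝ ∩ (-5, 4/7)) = (-5, 4/7)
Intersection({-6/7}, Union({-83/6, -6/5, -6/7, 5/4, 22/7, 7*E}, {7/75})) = {-6/7}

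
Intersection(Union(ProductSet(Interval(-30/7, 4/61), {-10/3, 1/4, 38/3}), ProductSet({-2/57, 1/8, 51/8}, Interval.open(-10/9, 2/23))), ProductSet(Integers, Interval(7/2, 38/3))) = ProductSet(Range(-4, 1, 1), {38/3})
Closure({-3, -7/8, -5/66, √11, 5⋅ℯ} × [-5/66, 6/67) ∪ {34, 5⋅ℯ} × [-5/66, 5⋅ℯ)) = ({34, 5⋅ℯ} × [-5/66, 5⋅ℯ]) ∪ ({-3, -7/8, -5/66, √11, 5⋅ℯ} × [-5/66, 6/67])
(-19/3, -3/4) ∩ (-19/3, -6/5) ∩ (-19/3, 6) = (-19/3, -6/5)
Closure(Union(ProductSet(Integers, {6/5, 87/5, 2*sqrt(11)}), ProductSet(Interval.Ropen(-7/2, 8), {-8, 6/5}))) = Union(ProductSet(Integers, {6/5, 87/5, 2*sqrt(11)}), ProductSet(Interval(-7/2, 8), {-8, 6/5}))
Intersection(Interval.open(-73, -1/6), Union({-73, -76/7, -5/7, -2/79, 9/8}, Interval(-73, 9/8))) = Interval.open(-73, -1/6)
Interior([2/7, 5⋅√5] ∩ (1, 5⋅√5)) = (1, 5⋅√5)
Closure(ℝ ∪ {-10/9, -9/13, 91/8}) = ℝ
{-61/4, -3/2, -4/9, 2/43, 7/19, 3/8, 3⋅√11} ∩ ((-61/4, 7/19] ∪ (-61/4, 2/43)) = {-3/2, -4/9, 2/43, 7/19}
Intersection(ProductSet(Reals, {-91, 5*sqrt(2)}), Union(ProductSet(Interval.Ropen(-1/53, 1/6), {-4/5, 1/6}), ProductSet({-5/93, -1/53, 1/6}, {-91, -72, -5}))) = ProductSet({-5/93, -1/53, 1/6}, {-91})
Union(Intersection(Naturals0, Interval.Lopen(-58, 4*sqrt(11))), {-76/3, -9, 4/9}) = Union({-76/3, -9, 4/9}, Range(0, 14, 1))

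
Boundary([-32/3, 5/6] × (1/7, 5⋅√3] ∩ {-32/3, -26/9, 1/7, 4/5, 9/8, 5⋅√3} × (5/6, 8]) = {-32/3, -26/9, 1/7, 4/5} × [5/6, 8]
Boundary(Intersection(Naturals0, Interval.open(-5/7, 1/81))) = Range(0, 1, 1)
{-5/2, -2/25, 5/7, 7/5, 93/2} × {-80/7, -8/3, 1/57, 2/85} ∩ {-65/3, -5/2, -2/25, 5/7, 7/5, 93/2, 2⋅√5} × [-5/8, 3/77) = {-5/2, -2/25, 5/7, 7/5, 93/2} × {1/57, 2/85}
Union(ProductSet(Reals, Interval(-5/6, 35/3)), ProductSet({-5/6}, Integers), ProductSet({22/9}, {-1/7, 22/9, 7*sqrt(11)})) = Union(ProductSet({-5/6}, Integers), ProductSet({22/9}, {-1/7, 22/9, 7*sqrt(11)}), ProductSet(Reals, Interval(-5/6, 35/3)))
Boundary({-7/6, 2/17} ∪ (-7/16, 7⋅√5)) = {-7/6, -7/16, 7⋅√5}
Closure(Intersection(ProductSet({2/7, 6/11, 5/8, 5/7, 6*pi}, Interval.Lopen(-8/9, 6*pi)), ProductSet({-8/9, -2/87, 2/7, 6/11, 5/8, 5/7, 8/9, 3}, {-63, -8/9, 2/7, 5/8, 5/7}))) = ProductSet({2/7, 6/11, 5/8, 5/7}, {2/7, 5/8, 5/7})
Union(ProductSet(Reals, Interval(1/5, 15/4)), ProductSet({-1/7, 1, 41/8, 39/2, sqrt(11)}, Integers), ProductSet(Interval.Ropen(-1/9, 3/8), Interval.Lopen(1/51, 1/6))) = Union(ProductSet({-1/7, 1, 41/8, 39/2, sqrt(11)}, Integers), ProductSet(Interval.Ropen(-1/9, 3/8), Interval.Lopen(1/51, 1/6)), ProductSet(Reals, Interval(1/5, 15/4)))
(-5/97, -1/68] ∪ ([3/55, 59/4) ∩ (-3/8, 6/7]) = (-5/97, -1/68] ∪ [3/55, 6/7]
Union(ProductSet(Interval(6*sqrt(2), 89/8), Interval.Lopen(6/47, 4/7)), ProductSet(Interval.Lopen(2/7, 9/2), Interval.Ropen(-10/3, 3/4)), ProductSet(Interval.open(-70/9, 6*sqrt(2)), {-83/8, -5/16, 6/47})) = Union(ProductSet(Interval.open(-70/9, 6*sqrt(2)), {-83/8, -5/16, 6/47}), ProductSet(Interval.Lopen(2/7, 9/2), Interval.Ropen(-10/3, 3/4)), ProductSet(Interval(6*sqrt(2), 89/8), Interval.Lopen(6/47, 4/7)))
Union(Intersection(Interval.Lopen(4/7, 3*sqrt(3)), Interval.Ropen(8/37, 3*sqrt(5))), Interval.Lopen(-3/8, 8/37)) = Union(Interval.Lopen(-3/8, 8/37), Interval.Lopen(4/7, 3*sqrt(3)))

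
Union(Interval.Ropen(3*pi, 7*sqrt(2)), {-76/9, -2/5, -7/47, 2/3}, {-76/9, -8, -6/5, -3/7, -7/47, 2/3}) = Union({-76/9, -8, -6/5, -3/7, -2/5, -7/47, 2/3}, Interval.Ropen(3*pi, 7*sqrt(2)))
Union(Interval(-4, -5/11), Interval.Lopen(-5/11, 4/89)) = Interval(-4, 4/89)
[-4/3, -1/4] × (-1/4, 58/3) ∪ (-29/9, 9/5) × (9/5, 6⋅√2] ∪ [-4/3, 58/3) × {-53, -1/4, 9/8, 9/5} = ([-4/3, -1/4] × (-1/4, 58/3)) ∪ ([-4/3, 58/3) × {-53, -1/4, 9/8, 9/5}) ∪ ((-29/9, 9/5) × (9/5, 6⋅√2])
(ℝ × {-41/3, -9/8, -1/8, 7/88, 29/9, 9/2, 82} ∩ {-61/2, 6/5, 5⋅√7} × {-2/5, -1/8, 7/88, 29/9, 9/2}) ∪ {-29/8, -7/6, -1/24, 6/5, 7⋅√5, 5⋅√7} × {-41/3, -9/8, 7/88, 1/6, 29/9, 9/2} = ({-61/2, 6/5, 5⋅√7} × {-1/8, 7/88, 29/9, 9/2}) ∪ ({-29/8, -7/6, -1/24, 6/5, 7⋅√5, 5⋅√7} × {-41/3, -9/8, 7/88, 1/6, 29/9, 9/2})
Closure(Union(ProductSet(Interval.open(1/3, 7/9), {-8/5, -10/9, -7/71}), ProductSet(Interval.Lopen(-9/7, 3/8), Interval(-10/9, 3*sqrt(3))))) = Union(ProductSet(Interval(-9/7, 3/8), Interval(-10/9, 3*sqrt(3))), ProductSet(Interval(1/3, 7/9), {-8/5, -10/9}), ProductSet(Interval.Lopen(1/3, 7/9), {-8/5, -10/9, -7/71}))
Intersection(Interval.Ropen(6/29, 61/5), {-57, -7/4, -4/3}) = EmptySet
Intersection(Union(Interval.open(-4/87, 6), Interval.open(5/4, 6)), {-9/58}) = EmptySet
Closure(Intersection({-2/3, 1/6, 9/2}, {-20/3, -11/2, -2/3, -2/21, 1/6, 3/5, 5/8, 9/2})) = {-2/3, 1/6, 9/2}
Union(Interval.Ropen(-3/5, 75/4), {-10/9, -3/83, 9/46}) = Union({-10/9}, Interval.Ropen(-3/5, 75/4))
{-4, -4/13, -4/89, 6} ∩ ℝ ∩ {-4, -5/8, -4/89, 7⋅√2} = {-4, -4/89}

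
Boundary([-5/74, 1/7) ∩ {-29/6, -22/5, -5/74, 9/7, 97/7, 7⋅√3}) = {-5/74}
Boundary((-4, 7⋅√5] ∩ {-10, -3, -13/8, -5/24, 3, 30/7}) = {-3, -13/8, -5/24, 3, 30/7}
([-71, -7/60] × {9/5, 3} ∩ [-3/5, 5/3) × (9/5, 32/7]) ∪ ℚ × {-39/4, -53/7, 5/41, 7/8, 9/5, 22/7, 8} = ([-3/5, -7/60] × {3}) ∪ (ℚ × {-39/4, -53/7, 5/41, 7/8, 9/5, 22/7, 8})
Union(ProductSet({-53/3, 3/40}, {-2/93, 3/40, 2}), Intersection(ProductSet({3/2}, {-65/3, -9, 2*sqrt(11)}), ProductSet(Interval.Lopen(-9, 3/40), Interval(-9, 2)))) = ProductSet({-53/3, 3/40}, {-2/93, 3/40, 2})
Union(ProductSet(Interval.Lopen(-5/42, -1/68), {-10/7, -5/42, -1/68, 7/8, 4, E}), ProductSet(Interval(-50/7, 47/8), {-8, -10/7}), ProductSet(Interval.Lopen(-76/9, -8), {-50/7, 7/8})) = Union(ProductSet(Interval.Lopen(-76/9, -8), {-50/7, 7/8}), ProductSet(Interval(-50/7, 47/8), {-8, -10/7}), ProductSet(Interval.Lopen(-5/42, -1/68), {-10/7, -5/42, -1/68, 7/8, 4, E}))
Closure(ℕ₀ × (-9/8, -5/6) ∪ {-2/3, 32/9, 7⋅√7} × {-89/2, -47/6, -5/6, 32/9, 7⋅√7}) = (ℕ₀ × [-9/8, -5/6]) ∪ ({-2/3, 32/9, 7⋅√7} × {-89/2, -47/6, -5/6, 32/9, 7⋅√7})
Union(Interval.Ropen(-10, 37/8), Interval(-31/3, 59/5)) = Interval(-31/3, 59/5)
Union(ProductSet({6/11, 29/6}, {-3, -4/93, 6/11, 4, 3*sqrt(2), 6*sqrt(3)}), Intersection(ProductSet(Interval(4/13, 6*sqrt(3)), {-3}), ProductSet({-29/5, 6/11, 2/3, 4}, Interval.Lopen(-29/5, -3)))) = Union(ProductSet({6/11, 29/6}, {-3, -4/93, 6/11, 4, 3*sqrt(2), 6*sqrt(3)}), ProductSet({6/11, 2/3, 4}, {-3}))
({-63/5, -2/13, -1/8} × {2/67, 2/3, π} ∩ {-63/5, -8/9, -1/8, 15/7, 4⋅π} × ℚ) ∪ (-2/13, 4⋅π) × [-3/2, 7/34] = ({-63/5, -1/8} × {2/67, 2/3}) ∪ ((-2/13, 4⋅π) × [-3/2, 7/34])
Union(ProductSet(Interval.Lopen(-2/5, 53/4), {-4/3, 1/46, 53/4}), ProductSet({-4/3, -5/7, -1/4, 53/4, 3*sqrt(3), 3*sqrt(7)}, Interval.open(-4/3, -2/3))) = Union(ProductSet({-4/3, -5/7, -1/4, 53/4, 3*sqrt(3), 3*sqrt(7)}, Interval.open(-4/3, -2/3)), ProductSet(Interval.Lopen(-2/5, 53/4), {-4/3, 1/46, 53/4}))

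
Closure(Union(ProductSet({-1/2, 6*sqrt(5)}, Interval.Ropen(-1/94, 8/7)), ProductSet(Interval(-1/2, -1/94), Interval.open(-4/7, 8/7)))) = Union(ProductSet({-1/2, 6*sqrt(5)}, Interval(-1/94, 8/7)), ProductSet(Interval(-1/2, -1/94), Interval(-4/7, 8/7)))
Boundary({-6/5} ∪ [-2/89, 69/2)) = {-6/5, -2/89, 69/2}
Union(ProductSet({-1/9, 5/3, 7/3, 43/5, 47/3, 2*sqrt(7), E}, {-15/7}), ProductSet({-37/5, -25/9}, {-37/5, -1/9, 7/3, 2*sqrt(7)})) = Union(ProductSet({-37/5, -25/9}, {-37/5, -1/9, 7/3, 2*sqrt(7)}), ProductSet({-1/9, 5/3, 7/3, 43/5, 47/3, 2*sqrt(7), E}, {-15/7}))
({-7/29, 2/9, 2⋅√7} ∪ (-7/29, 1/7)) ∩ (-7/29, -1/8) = (-7/29, -1/8)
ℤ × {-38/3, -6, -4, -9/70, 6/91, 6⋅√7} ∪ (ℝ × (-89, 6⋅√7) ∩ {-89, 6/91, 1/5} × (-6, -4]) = ({-89, 6/91, 1/5} × (-6, -4]) ∪ (ℤ × {-38/3, -6, -4, -9/70, 6/91, 6⋅√7})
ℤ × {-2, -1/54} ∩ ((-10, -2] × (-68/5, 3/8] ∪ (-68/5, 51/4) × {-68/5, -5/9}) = {-9, -8, …, -2} × {-2, -1/54}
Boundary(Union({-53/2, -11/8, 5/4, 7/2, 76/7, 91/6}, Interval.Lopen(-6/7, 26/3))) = {-53/2, -11/8, -6/7, 26/3, 76/7, 91/6}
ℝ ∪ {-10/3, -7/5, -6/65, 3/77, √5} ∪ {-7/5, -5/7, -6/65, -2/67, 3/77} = ℝ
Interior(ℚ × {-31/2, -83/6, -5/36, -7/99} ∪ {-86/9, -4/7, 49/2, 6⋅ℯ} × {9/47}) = ∅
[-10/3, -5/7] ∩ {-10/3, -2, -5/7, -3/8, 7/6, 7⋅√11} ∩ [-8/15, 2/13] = ∅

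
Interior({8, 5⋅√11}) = ∅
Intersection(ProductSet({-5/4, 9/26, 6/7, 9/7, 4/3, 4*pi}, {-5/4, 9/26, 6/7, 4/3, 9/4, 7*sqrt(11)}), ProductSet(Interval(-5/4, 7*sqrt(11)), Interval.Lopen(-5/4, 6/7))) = ProductSet({-5/4, 9/26, 6/7, 9/7, 4/3, 4*pi}, {9/26, 6/7})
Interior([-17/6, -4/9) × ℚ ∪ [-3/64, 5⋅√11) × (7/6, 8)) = ([-17/6, -4/9) × (ℚ \ (-∞, ∞))) ∪ ((-3/64, 5⋅√11) × (7/6, 8))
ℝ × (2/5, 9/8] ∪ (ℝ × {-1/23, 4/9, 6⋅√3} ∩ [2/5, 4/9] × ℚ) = (ℝ × (2/5, 9/8]) ∪ ([2/5, 4/9] × {-1/23, 4/9})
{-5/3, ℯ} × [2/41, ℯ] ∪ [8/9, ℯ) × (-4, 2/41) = ({-5/3, ℯ} × [2/41, ℯ]) ∪ ([8/9, ℯ) × (-4, 2/41))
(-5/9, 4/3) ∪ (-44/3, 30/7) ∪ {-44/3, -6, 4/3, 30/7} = [-44/3, 30/7]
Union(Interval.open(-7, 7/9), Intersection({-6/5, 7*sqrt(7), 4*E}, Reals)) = Union({7*sqrt(7), 4*E}, Interval.open(-7, 7/9))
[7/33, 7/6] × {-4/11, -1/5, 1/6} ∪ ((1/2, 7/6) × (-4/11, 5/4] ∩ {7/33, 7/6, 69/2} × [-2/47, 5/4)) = [7/33, 7/6] × {-4/11, -1/5, 1/6}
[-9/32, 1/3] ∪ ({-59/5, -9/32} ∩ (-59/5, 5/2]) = [-9/32, 1/3]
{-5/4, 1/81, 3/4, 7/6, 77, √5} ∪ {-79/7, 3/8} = {-79/7, -5/4, 1/81, 3/8, 3/4, 7/6, 77, √5}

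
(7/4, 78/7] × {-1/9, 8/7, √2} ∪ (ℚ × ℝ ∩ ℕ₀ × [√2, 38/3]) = (ℕ₀ × [√2, 38/3]) ∪ ((7/4, 78/7] × {-1/9, 8/7, √2})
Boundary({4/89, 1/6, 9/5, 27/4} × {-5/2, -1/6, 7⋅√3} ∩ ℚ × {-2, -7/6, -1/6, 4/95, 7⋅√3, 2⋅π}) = {4/89, 1/6, 9/5, 27/4} × {-1/6, 7⋅√3}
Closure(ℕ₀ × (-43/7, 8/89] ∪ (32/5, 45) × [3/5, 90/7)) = (ℕ₀ × (-43/7, 8/89]) ∪ ({32/5, 45} × [3/5, 90/7]) ∪ ([32/5, 45] × {3/5, 90/7}) ∪ ((32/5, 45) × [3/5, 90/7)) ∪ ((ℕ₀ ∪ (ℕ₀ \ (32/5, 45))) × [-43/7, 8/89])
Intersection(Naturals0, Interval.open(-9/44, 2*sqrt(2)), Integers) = Range(0, 3, 1)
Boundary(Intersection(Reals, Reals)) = EmptySet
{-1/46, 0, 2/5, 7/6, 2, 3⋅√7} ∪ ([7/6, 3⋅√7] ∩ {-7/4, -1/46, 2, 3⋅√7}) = {-1/46, 0, 2/5, 7/6, 2, 3⋅√7}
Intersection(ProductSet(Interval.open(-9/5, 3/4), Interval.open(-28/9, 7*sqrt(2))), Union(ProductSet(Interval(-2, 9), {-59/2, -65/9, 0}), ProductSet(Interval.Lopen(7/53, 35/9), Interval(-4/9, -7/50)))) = Union(ProductSet(Interval.open(-9/5, 3/4), {0}), ProductSet(Interval.open(7/53, 3/4), Interval(-4/9, -7/50)))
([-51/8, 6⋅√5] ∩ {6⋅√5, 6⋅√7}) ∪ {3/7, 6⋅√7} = {3/7, 6⋅√5, 6⋅√7}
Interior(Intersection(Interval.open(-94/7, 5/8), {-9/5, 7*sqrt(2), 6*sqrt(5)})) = EmptySet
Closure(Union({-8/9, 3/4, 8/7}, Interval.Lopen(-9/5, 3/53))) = Union({3/4, 8/7}, Interval(-9/5, 3/53))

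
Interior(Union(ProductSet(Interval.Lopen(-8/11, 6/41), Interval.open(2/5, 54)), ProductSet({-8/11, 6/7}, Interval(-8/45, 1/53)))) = ProductSet(Interval.open(-8/11, 6/41), Interval.open(2/5, 54))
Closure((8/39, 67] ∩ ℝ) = [8/39, 67]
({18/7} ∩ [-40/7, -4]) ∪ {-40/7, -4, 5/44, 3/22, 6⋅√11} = {-40/7, -4, 5/44, 3/22, 6⋅√11}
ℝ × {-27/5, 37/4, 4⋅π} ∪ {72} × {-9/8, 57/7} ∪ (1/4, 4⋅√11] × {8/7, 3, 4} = ({72} × {-9/8, 57/7}) ∪ (ℝ × {-27/5, 37/4, 4⋅π}) ∪ ((1/4, 4⋅√11] × {8/7, 3, 4})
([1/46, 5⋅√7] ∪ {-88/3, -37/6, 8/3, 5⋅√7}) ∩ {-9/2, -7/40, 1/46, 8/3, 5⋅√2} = {1/46, 8/3, 5⋅√2}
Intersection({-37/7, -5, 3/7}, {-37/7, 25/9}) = {-37/7}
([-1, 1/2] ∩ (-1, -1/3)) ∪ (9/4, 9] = (-1, -1/3) ∪ (9/4, 9]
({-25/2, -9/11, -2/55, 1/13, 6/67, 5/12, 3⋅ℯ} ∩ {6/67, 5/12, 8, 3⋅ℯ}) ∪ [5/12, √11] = {6/67, 3⋅ℯ} ∪ [5/12, √11]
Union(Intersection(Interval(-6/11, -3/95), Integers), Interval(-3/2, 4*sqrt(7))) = Interval(-3/2, 4*sqrt(7))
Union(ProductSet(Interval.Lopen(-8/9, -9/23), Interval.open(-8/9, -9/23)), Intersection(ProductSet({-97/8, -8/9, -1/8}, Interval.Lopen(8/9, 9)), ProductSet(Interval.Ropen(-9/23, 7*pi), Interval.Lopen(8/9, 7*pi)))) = Union(ProductSet({-1/8}, Interval.Lopen(8/9, 9)), ProductSet(Interval.Lopen(-8/9, -9/23), Interval.open(-8/9, -9/23)))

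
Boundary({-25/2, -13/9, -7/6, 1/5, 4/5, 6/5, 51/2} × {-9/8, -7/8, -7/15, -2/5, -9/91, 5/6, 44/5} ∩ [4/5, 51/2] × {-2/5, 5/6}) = {4/5, 6/5, 51/2} × {-2/5, 5/6}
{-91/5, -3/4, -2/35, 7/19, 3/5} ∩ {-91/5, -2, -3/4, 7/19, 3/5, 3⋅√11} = {-91/5, -3/4, 7/19, 3/5}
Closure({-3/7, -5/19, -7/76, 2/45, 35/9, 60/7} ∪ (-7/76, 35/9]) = {-3/7, -5/19, 60/7} ∪ [-7/76, 35/9]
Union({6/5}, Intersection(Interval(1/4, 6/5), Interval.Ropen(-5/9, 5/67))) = {6/5}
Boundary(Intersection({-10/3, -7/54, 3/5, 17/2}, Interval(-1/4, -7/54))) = {-7/54}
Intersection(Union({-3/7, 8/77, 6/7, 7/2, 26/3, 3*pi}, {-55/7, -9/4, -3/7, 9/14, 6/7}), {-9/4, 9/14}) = {-9/4, 9/14}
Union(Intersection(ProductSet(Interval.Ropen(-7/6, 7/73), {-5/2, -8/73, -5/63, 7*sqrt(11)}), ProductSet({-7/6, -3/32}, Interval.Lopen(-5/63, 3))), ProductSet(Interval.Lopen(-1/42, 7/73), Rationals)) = ProductSet(Interval.Lopen(-1/42, 7/73), Rationals)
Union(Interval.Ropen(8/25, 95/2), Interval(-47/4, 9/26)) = Interval.Ropen(-47/4, 95/2)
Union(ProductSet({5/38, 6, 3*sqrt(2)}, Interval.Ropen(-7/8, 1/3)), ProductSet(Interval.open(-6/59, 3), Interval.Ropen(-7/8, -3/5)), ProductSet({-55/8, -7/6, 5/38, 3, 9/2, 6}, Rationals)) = Union(ProductSet({5/38, 6, 3*sqrt(2)}, Interval.Ropen(-7/8, 1/3)), ProductSet({-55/8, -7/6, 5/38, 3, 9/2, 6}, Rationals), ProductSet(Interval.open(-6/59, 3), Interval.Ropen(-7/8, -3/5)))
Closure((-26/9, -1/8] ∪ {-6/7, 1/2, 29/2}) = [-26/9, -1/8] ∪ {1/2, 29/2}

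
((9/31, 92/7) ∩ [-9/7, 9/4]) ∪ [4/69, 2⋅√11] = [4/69, 2⋅√11]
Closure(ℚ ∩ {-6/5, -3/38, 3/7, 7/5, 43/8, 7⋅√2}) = {-6/5, -3/38, 3/7, 7/5, 43/8}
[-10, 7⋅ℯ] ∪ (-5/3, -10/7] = [-10, 7⋅ℯ]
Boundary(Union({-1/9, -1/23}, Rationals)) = Reals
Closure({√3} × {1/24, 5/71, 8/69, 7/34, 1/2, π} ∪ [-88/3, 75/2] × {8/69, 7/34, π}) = ([-88/3, 75/2] × {8/69, 7/34, π}) ∪ ({√3} × {1/24, 5/71, 8/69, 7/34, 1/2, π})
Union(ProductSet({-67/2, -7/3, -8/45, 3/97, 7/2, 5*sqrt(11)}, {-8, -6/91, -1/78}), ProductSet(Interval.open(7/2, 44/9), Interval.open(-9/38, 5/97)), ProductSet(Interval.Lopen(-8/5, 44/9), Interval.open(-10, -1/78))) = Union(ProductSet({-67/2, -7/3, -8/45, 3/97, 7/2, 5*sqrt(11)}, {-8, -6/91, -1/78}), ProductSet(Interval.Lopen(-8/5, 44/9), Interval.open(-10, -1/78)), ProductSet(Interval.open(7/2, 44/9), Interval.open(-9/38, 5/97)))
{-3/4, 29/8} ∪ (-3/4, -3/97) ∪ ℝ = (-∞, ∞)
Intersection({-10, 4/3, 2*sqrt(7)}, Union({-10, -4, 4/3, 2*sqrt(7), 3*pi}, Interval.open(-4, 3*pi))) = {-10, 4/3, 2*sqrt(7)}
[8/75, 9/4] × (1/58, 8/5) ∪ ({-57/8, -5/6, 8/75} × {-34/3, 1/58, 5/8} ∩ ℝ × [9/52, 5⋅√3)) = ({-57/8, -5/6, 8/75} × {5/8}) ∪ ([8/75, 9/4] × (1/58, 8/5))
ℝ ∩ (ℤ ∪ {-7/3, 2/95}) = ℤ ∪ {-7/3, 2/95}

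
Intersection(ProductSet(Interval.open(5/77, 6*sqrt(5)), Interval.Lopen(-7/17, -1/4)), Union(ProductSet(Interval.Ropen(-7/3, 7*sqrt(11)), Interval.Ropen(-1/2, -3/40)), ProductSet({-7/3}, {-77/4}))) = ProductSet(Interval.open(5/77, 6*sqrt(5)), Interval.Lopen(-7/17, -1/4))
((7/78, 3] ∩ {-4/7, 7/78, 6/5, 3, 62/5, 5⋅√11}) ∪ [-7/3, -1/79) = [-7/3, -1/79) ∪ {6/5, 3}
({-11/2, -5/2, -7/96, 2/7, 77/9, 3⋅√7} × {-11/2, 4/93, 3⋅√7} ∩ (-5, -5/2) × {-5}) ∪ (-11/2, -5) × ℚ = (-11/2, -5) × ℚ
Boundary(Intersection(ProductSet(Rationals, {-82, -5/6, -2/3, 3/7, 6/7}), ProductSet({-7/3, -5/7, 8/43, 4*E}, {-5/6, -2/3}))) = ProductSet({-7/3, -5/7, 8/43}, {-5/6, -2/3})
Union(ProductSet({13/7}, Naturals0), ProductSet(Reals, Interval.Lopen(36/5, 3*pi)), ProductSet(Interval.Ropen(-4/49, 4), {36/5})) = Union(ProductSet({13/7}, Naturals0), ProductSet(Interval.Ropen(-4/49, 4), {36/5}), ProductSet(Reals, Interval.Lopen(36/5, 3*pi)))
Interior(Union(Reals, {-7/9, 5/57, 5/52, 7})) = Reals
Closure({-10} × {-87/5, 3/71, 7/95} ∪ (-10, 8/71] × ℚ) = [-10, 8/71] × ℝ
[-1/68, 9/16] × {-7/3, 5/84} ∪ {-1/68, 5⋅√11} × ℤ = ({-1/68, 5⋅√11} × ℤ) ∪ ([-1/68, 9/16] × {-7/3, 5/84})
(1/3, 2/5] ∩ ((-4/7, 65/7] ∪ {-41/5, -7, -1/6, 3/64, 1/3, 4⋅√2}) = (1/3, 2/5]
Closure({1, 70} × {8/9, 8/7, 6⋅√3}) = {1, 70} × {8/9, 8/7, 6⋅√3}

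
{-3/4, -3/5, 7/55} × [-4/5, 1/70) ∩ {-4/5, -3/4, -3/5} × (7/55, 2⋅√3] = ∅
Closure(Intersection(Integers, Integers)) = Integers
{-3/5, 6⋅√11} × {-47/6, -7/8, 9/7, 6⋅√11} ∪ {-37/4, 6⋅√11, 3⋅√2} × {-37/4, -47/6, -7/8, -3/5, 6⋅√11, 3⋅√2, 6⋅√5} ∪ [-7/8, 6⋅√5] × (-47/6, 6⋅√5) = ({-3/5, 6⋅√11} × {-47/6, -7/8, 9/7, 6⋅√11}) ∪ ([-7/8, 6⋅√5] × (-47/6, 6⋅√5)) ∪ ({-37/4, 6⋅√11, 3⋅√2} × {-37/4, -47/6, -7/8, -3/5, 6⋅√11, 3⋅√2, 6⋅√5})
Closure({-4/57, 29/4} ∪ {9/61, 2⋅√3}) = {-4/57, 9/61, 29/4, 2⋅√3}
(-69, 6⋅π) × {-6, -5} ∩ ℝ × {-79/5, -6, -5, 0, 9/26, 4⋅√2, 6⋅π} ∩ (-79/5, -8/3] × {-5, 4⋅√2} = (-79/5, -8/3] × {-5}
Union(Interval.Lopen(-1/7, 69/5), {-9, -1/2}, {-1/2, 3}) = Union({-9, -1/2}, Interval.Lopen(-1/7, 69/5))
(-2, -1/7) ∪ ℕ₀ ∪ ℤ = ℤ ∪ [-2, -1/7)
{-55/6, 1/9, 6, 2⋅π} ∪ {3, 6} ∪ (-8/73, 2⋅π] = {-55/6} ∪ (-8/73, 2⋅π]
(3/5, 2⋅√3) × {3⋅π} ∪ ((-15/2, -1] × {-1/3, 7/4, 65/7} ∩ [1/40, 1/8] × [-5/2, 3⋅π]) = (3/5, 2⋅√3) × {3⋅π}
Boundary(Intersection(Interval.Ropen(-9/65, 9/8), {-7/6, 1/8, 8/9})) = {1/8, 8/9}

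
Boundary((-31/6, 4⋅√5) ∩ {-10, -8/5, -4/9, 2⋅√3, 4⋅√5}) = {-8/5, -4/9, 2⋅√3}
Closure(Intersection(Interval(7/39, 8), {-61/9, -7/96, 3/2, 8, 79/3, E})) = {3/2, 8, E}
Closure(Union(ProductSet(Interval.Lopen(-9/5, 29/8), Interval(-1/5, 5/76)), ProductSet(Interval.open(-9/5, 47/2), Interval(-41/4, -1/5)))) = Union(ProductSet(Interval(-9/5, 29/8), Interval(-1/5, 5/76)), ProductSet(Interval(-9/5, 47/2), Interval(-41/4, -1/5)))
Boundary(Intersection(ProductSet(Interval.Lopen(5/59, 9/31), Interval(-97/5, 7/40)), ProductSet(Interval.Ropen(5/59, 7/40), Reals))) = Union(ProductSet({5/59, 7/40}, Interval(-97/5, 7/40)), ProductSet(Interval(5/59, 7/40), {-97/5, 7/40}))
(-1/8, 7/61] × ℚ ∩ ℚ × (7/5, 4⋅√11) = (ℚ ∩ (-1/8, 7/61]) × (ℚ ∩ (7/5, 4⋅√11))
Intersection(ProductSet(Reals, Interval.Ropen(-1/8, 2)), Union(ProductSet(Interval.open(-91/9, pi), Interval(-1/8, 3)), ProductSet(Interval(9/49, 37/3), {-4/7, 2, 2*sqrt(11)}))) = ProductSet(Interval.open(-91/9, pi), Interval.Ropen(-1/8, 2))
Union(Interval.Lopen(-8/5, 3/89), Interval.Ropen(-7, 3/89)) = Interval(-7, 3/89)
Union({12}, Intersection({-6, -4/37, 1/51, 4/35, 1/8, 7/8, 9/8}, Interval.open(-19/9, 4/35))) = {-4/37, 1/51, 12}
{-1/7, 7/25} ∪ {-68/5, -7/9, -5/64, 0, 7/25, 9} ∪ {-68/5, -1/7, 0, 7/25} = {-68/5, -7/9, -1/7, -5/64, 0, 7/25, 9}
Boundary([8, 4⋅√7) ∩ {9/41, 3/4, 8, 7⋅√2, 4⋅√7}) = {8, 7⋅√2}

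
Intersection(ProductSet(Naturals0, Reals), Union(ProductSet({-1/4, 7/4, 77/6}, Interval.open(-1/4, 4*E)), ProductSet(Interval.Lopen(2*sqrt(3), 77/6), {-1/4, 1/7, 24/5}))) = ProductSet(Range(4, 13, 1), {-1/4, 1/7, 24/5})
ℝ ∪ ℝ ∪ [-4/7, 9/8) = (-∞, ∞)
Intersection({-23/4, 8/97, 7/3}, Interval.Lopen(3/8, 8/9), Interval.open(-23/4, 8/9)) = EmptySet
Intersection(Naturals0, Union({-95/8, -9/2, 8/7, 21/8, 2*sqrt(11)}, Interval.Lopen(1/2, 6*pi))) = Range(1, 19, 1)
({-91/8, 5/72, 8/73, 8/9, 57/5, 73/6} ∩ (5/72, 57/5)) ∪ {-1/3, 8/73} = {-1/3, 8/73, 8/9}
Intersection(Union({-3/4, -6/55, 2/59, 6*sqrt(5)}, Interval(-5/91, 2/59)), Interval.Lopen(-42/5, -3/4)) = {-3/4}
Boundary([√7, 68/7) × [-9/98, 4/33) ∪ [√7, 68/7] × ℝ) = {68/7, √7} × ℝ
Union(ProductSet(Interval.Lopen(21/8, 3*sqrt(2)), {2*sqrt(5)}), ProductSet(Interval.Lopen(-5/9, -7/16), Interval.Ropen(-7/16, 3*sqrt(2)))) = Union(ProductSet(Interval.Lopen(-5/9, -7/16), Interval.Ropen(-7/16, 3*sqrt(2))), ProductSet(Interval.Lopen(21/8, 3*sqrt(2)), {2*sqrt(5)}))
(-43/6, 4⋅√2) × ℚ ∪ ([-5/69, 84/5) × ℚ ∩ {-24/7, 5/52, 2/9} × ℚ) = (-43/6, 4⋅√2) × ℚ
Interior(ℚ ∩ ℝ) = ∅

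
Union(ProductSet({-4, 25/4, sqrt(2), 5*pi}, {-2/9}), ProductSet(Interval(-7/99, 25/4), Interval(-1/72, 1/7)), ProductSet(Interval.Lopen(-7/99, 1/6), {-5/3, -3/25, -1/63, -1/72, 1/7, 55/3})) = Union(ProductSet({-4, 25/4, sqrt(2), 5*pi}, {-2/9}), ProductSet(Interval.Lopen(-7/99, 1/6), {-5/3, -3/25, -1/63, -1/72, 1/7, 55/3}), ProductSet(Interval(-7/99, 25/4), Interval(-1/72, 1/7)))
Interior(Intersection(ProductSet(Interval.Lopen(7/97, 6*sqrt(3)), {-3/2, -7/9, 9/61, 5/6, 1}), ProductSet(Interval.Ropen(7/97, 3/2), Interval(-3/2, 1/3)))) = EmptySet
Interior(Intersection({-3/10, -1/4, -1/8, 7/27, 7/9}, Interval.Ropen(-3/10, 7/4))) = EmptySet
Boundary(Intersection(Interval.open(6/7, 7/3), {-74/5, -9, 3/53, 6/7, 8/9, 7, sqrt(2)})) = {8/9, sqrt(2)}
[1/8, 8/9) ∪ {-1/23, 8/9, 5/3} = {-1/23, 5/3} ∪ [1/8, 8/9]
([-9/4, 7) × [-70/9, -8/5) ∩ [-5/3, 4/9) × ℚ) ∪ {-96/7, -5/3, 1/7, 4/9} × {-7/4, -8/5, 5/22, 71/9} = ({-96/7, -5/3, 1/7, 4/9} × {-7/4, -8/5, 5/22, 71/9}) ∪ ([-5/3, 4/9) × (ℚ ∩ [-70/9, -8/5)))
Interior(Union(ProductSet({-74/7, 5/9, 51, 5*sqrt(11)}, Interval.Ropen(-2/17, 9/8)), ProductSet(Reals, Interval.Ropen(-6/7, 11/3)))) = ProductSet(Reals, Interval.open(-6/7, 11/3))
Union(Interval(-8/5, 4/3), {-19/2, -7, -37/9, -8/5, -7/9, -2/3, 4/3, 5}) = Union({-19/2, -7, -37/9, 5}, Interval(-8/5, 4/3))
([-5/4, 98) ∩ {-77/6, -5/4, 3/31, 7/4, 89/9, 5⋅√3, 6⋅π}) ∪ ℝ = ℝ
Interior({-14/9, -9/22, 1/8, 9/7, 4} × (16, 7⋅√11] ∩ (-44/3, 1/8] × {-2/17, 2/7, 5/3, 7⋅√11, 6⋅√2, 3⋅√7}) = ∅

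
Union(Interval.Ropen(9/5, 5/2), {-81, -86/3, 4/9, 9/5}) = Union({-81, -86/3, 4/9}, Interval.Ropen(9/5, 5/2))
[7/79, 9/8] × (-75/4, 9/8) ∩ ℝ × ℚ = [7/79, 9/8] × (ℚ ∩ (-75/4, 9/8))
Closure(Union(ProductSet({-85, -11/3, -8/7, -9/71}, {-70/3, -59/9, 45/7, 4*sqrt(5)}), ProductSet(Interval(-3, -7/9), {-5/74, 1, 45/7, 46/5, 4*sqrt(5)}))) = Union(ProductSet({-85, -11/3, -8/7, -9/71}, {-70/3, -59/9, 45/7, 4*sqrt(5)}), ProductSet(Interval(-3, -7/9), {-5/74, 1, 45/7, 46/5, 4*sqrt(5)}))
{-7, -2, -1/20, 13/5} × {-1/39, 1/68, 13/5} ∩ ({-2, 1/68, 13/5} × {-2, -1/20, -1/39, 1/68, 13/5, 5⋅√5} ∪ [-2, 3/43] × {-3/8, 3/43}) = {-2, 13/5} × {-1/39, 1/68, 13/5}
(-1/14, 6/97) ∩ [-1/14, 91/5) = (-1/14, 6/97)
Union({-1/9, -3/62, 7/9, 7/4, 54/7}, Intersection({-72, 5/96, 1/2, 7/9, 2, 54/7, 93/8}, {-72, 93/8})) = {-72, -1/9, -3/62, 7/9, 7/4, 54/7, 93/8}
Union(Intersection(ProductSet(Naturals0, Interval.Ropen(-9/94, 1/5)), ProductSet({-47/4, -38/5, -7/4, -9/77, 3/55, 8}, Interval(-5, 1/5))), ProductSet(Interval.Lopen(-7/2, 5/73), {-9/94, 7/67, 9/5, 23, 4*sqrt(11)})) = Union(ProductSet({8}, Interval.Ropen(-9/94, 1/5)), ProductSet(Interval.Lopen(-7/2, 5/73), {-9/94, 7/67, 9/5, 23, 4*sqrt(11)}))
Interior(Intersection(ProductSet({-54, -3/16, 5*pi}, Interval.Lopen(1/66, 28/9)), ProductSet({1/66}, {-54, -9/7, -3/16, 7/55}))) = EmptySet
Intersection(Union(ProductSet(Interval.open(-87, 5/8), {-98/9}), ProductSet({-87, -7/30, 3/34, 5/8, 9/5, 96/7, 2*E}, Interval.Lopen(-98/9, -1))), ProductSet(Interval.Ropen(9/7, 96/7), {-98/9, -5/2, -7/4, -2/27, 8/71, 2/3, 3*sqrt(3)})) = ProductSet({9/5, 2*E}, {-5/2, -7/4})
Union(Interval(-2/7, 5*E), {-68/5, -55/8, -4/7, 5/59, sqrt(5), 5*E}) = Union({-68/5, -55/8, -4/7}, Interval(-2/7, 5*E))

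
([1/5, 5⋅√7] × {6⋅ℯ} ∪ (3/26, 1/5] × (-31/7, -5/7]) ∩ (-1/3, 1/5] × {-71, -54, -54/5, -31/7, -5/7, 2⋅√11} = (3/26, 1/5] × {-5/7}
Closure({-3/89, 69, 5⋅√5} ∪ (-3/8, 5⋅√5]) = [-3/8, 5⋅√5] ∪ {69}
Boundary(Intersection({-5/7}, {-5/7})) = {-5/7}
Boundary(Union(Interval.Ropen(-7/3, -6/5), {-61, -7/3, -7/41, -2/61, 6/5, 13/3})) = {-61, -7/3, -6/5, -7/41, -2/61, 6/5, 13/3}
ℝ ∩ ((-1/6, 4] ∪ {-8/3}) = {-8/3} ∪ (-1/6, 4]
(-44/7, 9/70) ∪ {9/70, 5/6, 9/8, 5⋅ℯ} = (-44/7, 9/70] ∪ {5/6, 9/8, 5⋅ℯ}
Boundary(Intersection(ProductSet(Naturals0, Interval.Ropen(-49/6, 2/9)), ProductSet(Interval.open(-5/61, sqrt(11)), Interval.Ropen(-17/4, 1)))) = ProductSet(Range(0, 4, 1), Interval(-17/4, 2/9))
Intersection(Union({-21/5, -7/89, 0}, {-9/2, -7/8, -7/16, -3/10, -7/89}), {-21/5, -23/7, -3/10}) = {-21/5, -3/10}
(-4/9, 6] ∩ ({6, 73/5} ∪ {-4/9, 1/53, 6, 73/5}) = {1/53, 6}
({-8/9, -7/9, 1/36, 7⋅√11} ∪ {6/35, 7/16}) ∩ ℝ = {-8/9, -7/9, 1/36, 6/35, 7/16, 7⋅√11}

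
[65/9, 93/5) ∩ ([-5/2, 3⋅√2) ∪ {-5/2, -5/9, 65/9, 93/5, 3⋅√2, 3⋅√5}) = {65/9}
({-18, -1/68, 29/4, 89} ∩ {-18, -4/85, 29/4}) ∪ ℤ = ℤ ∪ {29/4}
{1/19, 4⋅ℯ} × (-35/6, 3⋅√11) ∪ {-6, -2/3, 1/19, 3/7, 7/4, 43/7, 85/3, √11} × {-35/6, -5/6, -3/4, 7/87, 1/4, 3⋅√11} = ({1/19, 4⋅ℯ} × (-35/6, 3⋅√11)) ∪ ({-6, -2/3, 1/19, 3/7, 7/4, 43/7, 85/3, √11} × {-35/6, -5/6, -3/4, 7/87, 1/4, 3⋅√11})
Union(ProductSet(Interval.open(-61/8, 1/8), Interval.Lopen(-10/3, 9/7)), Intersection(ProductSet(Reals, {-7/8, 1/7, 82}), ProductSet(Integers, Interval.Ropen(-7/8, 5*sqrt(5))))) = Union(ProductSet(Integers, {-7/8, 1/7}), ProductSet(Interval.open(-61/8, 1/8), Interval.Lopen(-10/3, 9/7)))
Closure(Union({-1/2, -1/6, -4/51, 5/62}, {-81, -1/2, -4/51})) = {-81, -1/2, -1/6, -4/51, 5/62}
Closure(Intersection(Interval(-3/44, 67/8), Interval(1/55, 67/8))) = Interval(1/55, 67/8)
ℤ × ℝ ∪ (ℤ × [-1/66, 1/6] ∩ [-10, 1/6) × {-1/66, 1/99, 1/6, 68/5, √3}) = ℤ × ℝ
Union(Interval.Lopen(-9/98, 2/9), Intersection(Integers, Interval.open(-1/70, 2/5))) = Union(Interval.Lopen(-9/98, 2/9), Range(0, 1, 1))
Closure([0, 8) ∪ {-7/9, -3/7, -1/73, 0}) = {-7/9, -3/7, -1/73} ∪ [0, 8]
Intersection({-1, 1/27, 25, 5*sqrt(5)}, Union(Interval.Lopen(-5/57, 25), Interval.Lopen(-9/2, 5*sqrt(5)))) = {-1, 1/27, 25, 5*sqrt(5)}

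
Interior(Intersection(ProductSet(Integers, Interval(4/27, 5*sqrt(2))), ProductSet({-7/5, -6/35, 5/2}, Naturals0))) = EmptySet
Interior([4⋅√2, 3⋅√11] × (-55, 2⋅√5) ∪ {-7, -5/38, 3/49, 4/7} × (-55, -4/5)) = (4⋅√2, 3⋅√11) × (-55, 2⋅√5)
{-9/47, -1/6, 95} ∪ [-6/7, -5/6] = [-6/7, -5/6] ∪ {-9/47, -1/6, 95}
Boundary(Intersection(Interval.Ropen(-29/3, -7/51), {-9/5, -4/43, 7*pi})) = {-9/5}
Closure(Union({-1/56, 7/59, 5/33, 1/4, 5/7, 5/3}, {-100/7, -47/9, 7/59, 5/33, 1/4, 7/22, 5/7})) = {-100/7, -47/9, -1/56, 7/59, 5/33, 1/4, 7/22, 5/7, 5/3}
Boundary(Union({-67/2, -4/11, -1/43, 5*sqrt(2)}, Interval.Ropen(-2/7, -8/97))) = {-67/2, -4/11, -2/7, -8/97, -1/43, 5*sqrt(2)}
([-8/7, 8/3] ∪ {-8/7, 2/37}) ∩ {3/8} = {3/8}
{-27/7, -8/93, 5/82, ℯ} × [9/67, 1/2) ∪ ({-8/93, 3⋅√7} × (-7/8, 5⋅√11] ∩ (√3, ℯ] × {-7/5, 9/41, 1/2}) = {-27/7, -8/93, 5/82, ℯ} × [9/67, 1/2)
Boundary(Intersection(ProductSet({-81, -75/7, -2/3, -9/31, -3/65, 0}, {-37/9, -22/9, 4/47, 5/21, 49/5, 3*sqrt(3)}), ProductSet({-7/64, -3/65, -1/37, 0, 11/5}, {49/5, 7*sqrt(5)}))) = ProductSet({-3/65, 0}, {49/5})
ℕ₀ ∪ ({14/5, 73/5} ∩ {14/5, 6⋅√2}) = ℕ₀ ∪ {14/5}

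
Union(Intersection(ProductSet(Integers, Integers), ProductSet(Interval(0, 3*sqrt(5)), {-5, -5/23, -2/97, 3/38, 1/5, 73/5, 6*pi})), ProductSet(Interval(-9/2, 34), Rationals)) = ProductSet(Interval(-9/2, 34), Rationals)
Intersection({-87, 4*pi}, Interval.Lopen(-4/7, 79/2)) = {4*pi}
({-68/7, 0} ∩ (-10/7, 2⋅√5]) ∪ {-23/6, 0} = {-23/6, 0}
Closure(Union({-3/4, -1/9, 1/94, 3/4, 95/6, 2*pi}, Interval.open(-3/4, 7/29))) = Union({3/4, 95/6, 2*pi}, Interval(-3/4, 7/29))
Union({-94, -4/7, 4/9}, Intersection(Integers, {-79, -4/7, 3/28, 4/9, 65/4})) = {-94, -79, -4/7, 4/9}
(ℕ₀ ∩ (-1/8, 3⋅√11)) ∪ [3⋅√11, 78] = {0, 1, …, 9} ∪ [3⋅√11, 78]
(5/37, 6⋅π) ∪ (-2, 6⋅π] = (-2, 6⋅π]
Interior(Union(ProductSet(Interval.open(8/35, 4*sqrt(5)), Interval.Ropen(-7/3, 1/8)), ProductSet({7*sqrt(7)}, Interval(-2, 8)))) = ProductSet(Interval.open(8/35, 4*sqrt(5)), Interval.open(-7/3, 1/8))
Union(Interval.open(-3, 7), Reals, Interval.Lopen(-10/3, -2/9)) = Interval(-oo, oo)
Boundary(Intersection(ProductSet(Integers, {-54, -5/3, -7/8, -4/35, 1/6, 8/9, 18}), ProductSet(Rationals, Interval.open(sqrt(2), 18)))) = EmptySet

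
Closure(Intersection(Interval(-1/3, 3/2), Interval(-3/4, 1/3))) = Interval(-1/3, 1/3)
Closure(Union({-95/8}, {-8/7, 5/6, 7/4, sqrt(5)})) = {-95/8, -8/7, 5/6, 7/4, sqrt(5)}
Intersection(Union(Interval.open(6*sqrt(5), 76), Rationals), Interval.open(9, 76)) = Union(Intersection(Interval.open(9, 76), Rationals), Interval.open(6*sqrt(5), 76))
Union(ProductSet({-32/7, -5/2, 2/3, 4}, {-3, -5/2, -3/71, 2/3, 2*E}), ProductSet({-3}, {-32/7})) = Union(ProductSet({-3}, {-32/7}), ProductSet({-32/7, -5/2, 2/3, 4}, {-3, -5/2, -3/71, 2/3, 2*E}))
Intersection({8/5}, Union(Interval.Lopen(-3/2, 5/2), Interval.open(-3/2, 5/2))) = {8/5}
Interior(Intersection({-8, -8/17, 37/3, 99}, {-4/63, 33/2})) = EmptySet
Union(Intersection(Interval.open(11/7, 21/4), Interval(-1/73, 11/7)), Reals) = Reals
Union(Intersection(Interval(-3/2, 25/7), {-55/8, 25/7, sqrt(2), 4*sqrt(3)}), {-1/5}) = {-1/5, 25/7, sqrt(2)}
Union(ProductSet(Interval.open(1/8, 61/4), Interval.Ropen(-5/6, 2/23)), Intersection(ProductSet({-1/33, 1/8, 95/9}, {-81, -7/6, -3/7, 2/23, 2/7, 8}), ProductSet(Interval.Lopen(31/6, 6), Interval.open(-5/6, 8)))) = ProductSet(Interval.open(1/8, 61/4), Interval.Ropen(-5/6, 2/23))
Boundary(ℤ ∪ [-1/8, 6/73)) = {-1/8, 6/73} ∪ (ℤ \ (-1/8, 6/73))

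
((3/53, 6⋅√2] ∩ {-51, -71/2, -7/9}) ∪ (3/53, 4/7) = (3/53, 4/7)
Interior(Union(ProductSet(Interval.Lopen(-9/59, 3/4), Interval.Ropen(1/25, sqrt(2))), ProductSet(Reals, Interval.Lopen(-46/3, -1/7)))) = Union(ProductSet(Interval.open(-9/59, 3/4), Interval.open(1/25, sqrt(2))), ProductSet(Reals, Interval.open(-46/3, -1/7)))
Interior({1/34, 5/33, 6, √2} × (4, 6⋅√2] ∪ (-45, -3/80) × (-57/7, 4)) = (-45, -3/80) × (-57/7, 4)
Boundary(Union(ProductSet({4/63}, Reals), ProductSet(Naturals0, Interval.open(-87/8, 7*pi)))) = Union(ProductSet({4/63}, Reals), ProductSet(Naturals0, Interval(-87/8, 7*pi)))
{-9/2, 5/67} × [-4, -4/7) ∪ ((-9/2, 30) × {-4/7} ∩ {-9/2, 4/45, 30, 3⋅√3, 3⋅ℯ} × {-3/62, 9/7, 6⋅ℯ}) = {-9/2, 5/67} × [-4, -4/7)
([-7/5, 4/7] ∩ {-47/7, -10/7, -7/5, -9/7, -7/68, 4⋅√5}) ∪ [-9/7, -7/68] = {-7/5} ∪ [-9/7, -7/68]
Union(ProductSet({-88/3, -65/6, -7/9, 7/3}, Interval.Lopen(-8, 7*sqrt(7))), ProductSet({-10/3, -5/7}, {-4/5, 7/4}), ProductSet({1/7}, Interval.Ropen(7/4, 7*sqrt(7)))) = Union(ProductSet({1/7}, Interval.Ropen(7/4, 7*sqrt(7))), ProductSet({-10/3, -5/7}, {-4/5, 7/4}), ProductSet({-88/3, -65/6, -7/9, 7/3}, Interval.Lopen(-8, 7*sqrt(7))))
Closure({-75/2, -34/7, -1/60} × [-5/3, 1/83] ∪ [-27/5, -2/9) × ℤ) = ([-27/5, -2/9] × ℤ) ∪ ({-75/2, -34/7, -1/60} × [-5/3, 1/83])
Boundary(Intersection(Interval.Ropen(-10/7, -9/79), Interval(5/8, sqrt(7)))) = EmptySet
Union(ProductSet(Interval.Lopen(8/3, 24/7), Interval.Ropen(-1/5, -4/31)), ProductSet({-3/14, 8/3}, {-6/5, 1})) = Union(ProductSet({-3/14, 8/3}, {-6/5, 1}), ProductSet(Interval.Lopen(8/3, 24/7), Interval.Ropen(-1/5, -4/31)))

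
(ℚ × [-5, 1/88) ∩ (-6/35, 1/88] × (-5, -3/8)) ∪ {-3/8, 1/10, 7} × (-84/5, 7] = ({-3/8, 1/10, 7} × (-84/5, 7]) ∪ ((ℚ ∩ (-6/35, 1/88]) × (-5, -3/8))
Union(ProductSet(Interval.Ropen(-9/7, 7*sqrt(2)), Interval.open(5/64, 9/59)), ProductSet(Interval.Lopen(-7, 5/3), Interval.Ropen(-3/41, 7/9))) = Union(ProductSet(Interval.Lopen(-7, 5/3), Interval.Ropen(-3/41, 7/9)), ProductSet(Interval.Ropen(-9/7, 7*sqrt(2)), Interval.open(5/64, 9/59)))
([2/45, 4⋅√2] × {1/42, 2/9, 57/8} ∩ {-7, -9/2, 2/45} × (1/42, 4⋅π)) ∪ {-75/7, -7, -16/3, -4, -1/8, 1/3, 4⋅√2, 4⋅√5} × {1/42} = ({2/45} × {2/9, 57/8}) ∪ ({-75/7, -7, -16/3, -4, -1/8, 1/3, 4⋅√2, 4⋅√5} × {1/42})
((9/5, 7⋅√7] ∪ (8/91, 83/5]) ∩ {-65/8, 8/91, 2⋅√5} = {2⋅√5}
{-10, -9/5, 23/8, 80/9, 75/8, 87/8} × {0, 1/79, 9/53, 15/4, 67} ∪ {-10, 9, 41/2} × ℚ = ({-10, 9, 41/2} × ℚ) ∪ ({-10, -9/5, 23/8, 80/9, 75/8, 87/8} × {0, 1/79, 9/53, 15/4, 67})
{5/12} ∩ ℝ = {5/12}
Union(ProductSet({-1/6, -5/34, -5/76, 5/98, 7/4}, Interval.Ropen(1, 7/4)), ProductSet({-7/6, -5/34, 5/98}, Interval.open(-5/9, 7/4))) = Union(ProductSet({-7/6, -5/34, 5/98}, Interval.open(-5/9, 7/4)), ProductSet({-1/6, -5/34, -5/76, 5/98, 7/4}, Interval.Ropen(1, 7/4)))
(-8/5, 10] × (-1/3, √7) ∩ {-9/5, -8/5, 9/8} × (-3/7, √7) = {9/8} × (-1/3, √7)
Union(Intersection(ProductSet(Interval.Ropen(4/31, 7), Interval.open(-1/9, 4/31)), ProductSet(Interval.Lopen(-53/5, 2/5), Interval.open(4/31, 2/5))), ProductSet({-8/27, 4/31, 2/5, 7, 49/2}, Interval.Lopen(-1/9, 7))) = ProductSet({-8/27, 4/31, 2/5, 7, 49/2}, Interval.Lopen(-1/9, 7))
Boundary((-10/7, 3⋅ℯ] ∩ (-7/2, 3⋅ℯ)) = {-10/7, 3⋅ℯ}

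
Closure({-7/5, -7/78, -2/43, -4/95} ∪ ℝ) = ℝ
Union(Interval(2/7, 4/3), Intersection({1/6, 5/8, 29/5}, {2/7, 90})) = Interval(2/7, 4/3)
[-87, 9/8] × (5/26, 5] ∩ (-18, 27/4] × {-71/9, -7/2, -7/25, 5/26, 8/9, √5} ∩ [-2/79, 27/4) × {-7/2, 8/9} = [-2/79, 9/8] × {8/9}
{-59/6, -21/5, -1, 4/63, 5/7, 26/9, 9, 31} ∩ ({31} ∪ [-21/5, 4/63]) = {-21/5, -1, 4/63, 31}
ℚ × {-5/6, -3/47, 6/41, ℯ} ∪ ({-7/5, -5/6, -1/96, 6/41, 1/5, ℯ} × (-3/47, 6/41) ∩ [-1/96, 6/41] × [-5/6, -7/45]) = ℚ × {-5/6, -3/47, 6/41, ℯ}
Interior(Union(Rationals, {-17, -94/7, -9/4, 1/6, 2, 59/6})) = EmptySet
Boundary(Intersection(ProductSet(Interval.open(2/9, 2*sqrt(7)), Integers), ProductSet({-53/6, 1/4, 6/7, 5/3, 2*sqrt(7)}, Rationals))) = ProductSet({1/4, 6/7, 5/3}, Integers)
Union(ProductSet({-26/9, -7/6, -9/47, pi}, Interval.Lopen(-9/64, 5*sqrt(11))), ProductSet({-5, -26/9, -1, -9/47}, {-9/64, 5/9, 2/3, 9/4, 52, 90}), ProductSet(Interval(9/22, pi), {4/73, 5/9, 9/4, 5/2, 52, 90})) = Union(ProductSet({-5, -26/9, -1, -9/47}, {-9/64, 5/9, 2/3, 9/4, 52, 90}), ProductSet({-26/9, -7/6, -9/47, pi}, Interval.Lopen(-9/64, 5*sqrt(11))), ProductSet(Interval(9/22, pi), {4/73, 5/9, 9/4, 5/2, 52, 90}))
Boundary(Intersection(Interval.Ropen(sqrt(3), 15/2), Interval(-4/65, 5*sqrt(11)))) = {15/2, sqrt(3)}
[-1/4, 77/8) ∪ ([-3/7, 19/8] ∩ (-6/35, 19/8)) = [-1/4, 77/8)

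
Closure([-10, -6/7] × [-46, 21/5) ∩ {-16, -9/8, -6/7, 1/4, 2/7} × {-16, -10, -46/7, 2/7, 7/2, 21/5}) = {-9/8, -6/7} × {-16, -10, -46/7, 2/7, 7/2}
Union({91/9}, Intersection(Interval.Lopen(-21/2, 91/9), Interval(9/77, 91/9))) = Interval(9/77, 91/9)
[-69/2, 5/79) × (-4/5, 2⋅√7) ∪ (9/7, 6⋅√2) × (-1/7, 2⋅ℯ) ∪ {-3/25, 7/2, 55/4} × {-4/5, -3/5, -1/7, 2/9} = ({-3/25, 7/2, 55/4} × {-4/5, -3/5, -1/7, 2/9}) ∪ ([-69/2, 5/79) × (-4/5, 2⋅√7)) ∪ ((9/7, 6⋅√2) × (-1/7, 2⋅ℯ))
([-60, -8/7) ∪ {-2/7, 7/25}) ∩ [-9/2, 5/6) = [-9/2, -8/7) ∪ {-2/7, 7/25}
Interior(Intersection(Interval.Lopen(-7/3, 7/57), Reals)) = Interval.open(-7/3, 7/57)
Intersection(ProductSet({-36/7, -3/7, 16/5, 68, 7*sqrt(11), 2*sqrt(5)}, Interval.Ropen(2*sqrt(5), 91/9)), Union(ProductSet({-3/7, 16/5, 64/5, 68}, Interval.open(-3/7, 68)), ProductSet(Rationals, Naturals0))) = Union(ProductSet({-3/7, 16/5, 68}, Interval.Ropen(2*sqrt(5), 91/9)), ProductSet({-36/7, -3/7, 16/5, 68}, Range(5, 11, 1)))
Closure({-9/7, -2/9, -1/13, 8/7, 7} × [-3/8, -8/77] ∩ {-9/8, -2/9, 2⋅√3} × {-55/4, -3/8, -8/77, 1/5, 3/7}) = {-2/9} × {-3/8, -8/77}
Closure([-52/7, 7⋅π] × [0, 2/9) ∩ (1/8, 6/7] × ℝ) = ({1/8, 6/7} × [0, 2/9]) ∪ ([1/8, 6/7] × {0, 2/9}) ∪ ((1/8, 6/7] × [0, 2/9))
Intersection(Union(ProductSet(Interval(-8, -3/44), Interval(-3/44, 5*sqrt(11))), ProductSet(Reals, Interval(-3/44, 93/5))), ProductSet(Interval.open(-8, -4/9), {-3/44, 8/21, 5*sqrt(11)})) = ProductSet(Interval.open(-8, -4/9), {-3/44, 8/21, 5*sqrt(11)})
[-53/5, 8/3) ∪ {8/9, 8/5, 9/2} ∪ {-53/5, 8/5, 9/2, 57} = [-53/5, 8/3) ∪ {9/2, 57}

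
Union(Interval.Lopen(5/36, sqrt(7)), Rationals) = Union(Interval(5/36, sqrt(7)), Rationals)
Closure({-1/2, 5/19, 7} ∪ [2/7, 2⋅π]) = {-1/2, 5/19, 7} ∪ [2/7, 2⋅π]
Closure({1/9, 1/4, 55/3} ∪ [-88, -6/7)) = [-88, -6/7] ∪ {1/9, 1/4, 55/3}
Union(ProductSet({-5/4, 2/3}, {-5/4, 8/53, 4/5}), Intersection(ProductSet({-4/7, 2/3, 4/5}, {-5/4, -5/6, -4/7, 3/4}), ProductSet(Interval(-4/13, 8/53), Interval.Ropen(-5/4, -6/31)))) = ProductSet({-5/4, 2/3}, {-5/4, 8/53, 4/5})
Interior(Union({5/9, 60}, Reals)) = Reals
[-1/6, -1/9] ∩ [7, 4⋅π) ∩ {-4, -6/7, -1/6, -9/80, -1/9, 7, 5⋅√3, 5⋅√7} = ∅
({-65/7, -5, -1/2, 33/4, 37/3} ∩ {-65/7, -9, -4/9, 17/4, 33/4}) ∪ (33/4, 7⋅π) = {-65/7} ∪ [33/4, 7⋅π)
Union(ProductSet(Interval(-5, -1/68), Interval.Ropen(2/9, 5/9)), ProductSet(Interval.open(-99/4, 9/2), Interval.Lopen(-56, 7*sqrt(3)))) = ProductSet(Interval.open(-99/4, 9/2), Interval.Lopen(-56, 7*sqrt(3)))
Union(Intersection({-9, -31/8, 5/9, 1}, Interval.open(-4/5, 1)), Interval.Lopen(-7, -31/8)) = Union({5/9}, Interval.Lopen(-7, -31/8))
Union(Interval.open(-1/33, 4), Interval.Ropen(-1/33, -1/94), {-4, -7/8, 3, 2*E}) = Union({-4, -7/8, 2*E}, Interval.Ropen(-1/33, 4))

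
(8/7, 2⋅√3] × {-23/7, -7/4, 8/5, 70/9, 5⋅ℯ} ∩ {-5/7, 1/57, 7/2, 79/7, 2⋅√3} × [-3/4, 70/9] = {2⋅√3} × {8/5, 70/9}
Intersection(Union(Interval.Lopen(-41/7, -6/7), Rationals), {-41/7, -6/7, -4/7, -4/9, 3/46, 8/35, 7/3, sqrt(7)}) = {-41/7, -6/7, -4/7, -4/9, 3/46, 8/35, 7/3}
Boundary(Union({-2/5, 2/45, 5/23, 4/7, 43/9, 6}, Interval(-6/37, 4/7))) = {-2/5, -6/37, 4/7, 43/9, 6}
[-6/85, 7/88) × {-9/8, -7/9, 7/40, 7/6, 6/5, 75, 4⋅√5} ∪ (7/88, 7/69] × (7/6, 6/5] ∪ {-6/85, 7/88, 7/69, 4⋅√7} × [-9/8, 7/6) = ((7/88, 7/69] × (7/6, 6/5]) ∪ ({-6/85, 7/88, 7/69, 4⋅√7} × [-9/8, 7/6)) ∪ ([-6/85, 7/88) × {-9/8, -7/9, 7/40, 7/6, 6/5, 75, 4⋅√5})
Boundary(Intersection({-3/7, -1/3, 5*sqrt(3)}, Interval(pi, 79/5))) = {5*sqrt(3)}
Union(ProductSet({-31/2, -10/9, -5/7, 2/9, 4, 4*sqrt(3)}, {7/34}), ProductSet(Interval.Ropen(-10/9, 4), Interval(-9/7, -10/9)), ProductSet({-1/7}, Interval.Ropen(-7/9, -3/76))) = Union(ProductSet({-1/7}, Interval.Ropen(-7/9, -3/76)), ProductSet({-31/2, -10/9, -5/7, 2/9, 4, 4*sqrt(3)}, {7/34}), ProductSet(Interval.Ropen(-10/9, 4), Interval(-9/7, -10/9)))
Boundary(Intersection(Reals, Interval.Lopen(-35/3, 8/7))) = {-35/3, 8/7}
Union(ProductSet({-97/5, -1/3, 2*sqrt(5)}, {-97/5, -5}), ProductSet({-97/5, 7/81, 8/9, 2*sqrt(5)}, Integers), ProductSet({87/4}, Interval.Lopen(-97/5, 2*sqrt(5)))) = Union(ProductSet({87/4}, Interval.Lopen(-97/5, 2*sqrt(5))), ProductSet({-97/5, -1/3, 2*sqrt(5)}, {-97/5, -5}), ProductSet({-97/5, 7/81, 8/9, 2*sqrt(5)}, Integers))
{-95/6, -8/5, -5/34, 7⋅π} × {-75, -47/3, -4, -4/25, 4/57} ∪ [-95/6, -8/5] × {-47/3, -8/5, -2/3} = ([-95/6, -8/5] × {-47/3, -8/5, -2/3}) ∪ ({-95/6, -8/5, -5/34, 7⋅π} × {-75, -47/3, -4, -4/25, 4/57})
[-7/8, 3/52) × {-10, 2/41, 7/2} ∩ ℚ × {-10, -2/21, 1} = (ℚ ∩ [-7/8, 3/52)) × {-10}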